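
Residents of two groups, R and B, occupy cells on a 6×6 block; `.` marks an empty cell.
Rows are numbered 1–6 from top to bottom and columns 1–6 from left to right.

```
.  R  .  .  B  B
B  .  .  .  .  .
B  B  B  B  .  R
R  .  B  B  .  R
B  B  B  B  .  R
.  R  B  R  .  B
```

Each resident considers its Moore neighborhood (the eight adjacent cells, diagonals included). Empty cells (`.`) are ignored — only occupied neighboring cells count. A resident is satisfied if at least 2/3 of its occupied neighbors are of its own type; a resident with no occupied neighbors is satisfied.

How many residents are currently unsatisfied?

Row 1: (1,2)R 0/1 not · (1,5)B 1/1 satisfied · (1,6)B 1/1 satisfied
Row 2: (2,1)B 2/3 satisfied
Row 3: (3,1)B 2/3 satisfied · (3,2)B 4/5 satisfied · (3,3)B 4/4 satisfied · (3,4)B 3/3 satisfied · (3,6)R 1/1 satisfied
Row 4: (4,1)R 0/4 not · (4,3)B 7/7 satisfied · (4,4)B 5/5 satisfied · (4,6)R 2/2 satisfied
Row 5: (5,1)B 1/3 not · (5,2)B 4/6 satisfied · (5,3)B 5/7 satisfied · (5,4)B 4/5 satisfied · (5,6)R 1/2 not
Row 6: (6,2)R 0/4 not · (6,3)B 3/5 not · (6,4)R 0/3 not · (6,6)B 0/1 not
Unsatisfied: (1,2), (4,1), (5,1), (5,6), (6,2), (6,3), (6,4), (6,6) — 8 in total.

8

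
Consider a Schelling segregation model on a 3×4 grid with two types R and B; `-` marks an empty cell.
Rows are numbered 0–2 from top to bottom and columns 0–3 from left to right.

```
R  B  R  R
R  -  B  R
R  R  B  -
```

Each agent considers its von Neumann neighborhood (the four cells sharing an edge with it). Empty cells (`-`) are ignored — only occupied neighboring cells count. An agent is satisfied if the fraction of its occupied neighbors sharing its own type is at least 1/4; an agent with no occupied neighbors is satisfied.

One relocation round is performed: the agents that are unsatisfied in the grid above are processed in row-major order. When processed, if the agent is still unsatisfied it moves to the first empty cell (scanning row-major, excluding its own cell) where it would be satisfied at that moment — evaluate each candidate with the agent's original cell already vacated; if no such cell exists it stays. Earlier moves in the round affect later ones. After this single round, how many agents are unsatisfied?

Initially unsatisfied (in order): (0,1).
  (0,1) → (1,1).
Resulting grid:
R - R R
R B B R
R R B -
All satisfied now.

0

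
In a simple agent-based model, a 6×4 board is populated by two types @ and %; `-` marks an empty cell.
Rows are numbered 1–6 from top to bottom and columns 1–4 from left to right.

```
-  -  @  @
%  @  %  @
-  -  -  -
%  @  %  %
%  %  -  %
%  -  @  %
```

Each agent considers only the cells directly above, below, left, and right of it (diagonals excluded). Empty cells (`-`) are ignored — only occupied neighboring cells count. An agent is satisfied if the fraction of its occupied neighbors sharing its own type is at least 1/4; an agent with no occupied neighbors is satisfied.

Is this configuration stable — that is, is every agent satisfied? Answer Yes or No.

No

(1,3)@ 1/2 satisfied
(1,4)@ 2/2 satisfied
(2,1)% 0/1 not
(2,2)@ 0/2 not
(2,3)% 0/3 not
(2,4)@ 1/2 satisfied
(4,1)% 1/2 satisfied
(4,2)@ 0/3 not
(4,3)% 1/2 satisfied
(4,4)% 2/2 satisfied
(5,1)% 3/3 satisfied
(5,2)% 1/2 satisfied
(5,4)% 2/2 satisfied
(6,1)% 1/1 satisfied
(6,3)@ 0/1 not
(6,4)% 1/2 satisfied
For instance (2,1) has only 0/1 same-type neighbors, below 1/4.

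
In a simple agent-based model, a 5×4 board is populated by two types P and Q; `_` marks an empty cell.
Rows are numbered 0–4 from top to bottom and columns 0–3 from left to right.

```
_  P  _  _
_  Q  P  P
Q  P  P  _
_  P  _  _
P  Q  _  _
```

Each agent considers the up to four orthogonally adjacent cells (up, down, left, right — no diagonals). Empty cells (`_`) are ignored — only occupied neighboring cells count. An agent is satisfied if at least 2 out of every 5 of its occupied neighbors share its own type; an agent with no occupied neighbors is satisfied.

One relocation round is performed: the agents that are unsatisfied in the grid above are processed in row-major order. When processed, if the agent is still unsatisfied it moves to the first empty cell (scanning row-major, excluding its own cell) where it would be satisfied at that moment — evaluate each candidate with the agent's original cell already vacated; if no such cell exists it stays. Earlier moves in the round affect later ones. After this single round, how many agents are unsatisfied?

Initially unsatisfied (in order): (0,1), (1,1), (2,0), (4,0), (4,1).
  (0,1) → (0,0).
  (1,1) → (1,0).
  (2,0): now satisfied by earlier moves; stays.
  (4,0) → (0,1).
  (4,1) → (3,0).
Resulting grid:
P P _ _
Q _ P P
Q P P _
Q P _ _
_ _ _ _
All satisfied now.

0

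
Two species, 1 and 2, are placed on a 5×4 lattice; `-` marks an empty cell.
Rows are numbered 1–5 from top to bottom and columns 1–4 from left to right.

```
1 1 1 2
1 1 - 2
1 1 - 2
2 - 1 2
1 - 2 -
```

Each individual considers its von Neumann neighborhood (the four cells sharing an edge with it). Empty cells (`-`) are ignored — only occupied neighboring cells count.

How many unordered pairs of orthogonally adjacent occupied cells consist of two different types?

Scan each occupied cell's neighbors to the right and below so each pair is counted once.
Row 1: 1(1,1)–1(1,2)= 1(1,1)–1(2,1)= 1(1,2)–1(1,3)= 1(1,2)–1(2,2)= 1(1,3)–2(1,4)≠ 2(1,4)–2(2,4)=  → 1/6 unlike.
Row 2: 1(2,1)–1(2,2)= 1(2,1)–1(3,1)= 1(2,2)–1(3,2)= 2(2,4)–2(3,4)=  → 0/4 unlike.
Row 3: 1(3,1)–1(3,2)= 1(3,1)–2(4,1)≠ 2(3,4)–2(4,4)=  → 1/3 unlike.
Row 4: 2(4,1)–1(5,1)≠ 1(4,3)–2(4,4)≠ 1(4,3)–2(5,3)≠  → 3/3 unlike.
Total adjacent occupied pairs: 16; unlike-type pairs: 5.

5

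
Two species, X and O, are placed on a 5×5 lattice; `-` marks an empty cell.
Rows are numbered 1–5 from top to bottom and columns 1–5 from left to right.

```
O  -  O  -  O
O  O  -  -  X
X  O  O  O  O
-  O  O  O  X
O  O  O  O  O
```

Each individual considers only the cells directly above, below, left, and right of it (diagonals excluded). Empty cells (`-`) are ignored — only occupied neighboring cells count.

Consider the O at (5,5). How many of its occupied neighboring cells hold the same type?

Occupied neighbors of (5,5): (4,5)=X, (5,4)=O.
Same type (O): 1 of 2.

1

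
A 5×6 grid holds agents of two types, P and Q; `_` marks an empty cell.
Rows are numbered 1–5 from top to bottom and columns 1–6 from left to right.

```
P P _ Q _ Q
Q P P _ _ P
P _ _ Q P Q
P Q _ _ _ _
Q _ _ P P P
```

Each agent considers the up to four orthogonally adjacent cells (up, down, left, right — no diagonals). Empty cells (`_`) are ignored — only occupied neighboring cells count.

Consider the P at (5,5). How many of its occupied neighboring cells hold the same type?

Occupied neighbors of (5,5): (5,4)=P, (5,6)=P.
Same type (P): 2 of 2.

2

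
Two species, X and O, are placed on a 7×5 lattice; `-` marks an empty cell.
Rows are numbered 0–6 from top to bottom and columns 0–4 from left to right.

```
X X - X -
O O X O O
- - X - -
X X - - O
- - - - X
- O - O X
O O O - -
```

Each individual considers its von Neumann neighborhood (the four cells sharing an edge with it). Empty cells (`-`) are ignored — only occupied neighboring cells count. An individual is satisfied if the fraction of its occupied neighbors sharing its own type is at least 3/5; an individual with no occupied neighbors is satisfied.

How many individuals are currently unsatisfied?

11

Row 0: (0,0)X 1/2 ✗ · (0,1)X 1/2 ✗ · (0,3)X 0/1 ✗
Row 1: (1,0)O 1/2 ✗ · (1,1)O 1/3 ✗ · (1,2)X 1/3 ✗ · (1,3)O 1/3 ✗ · (1,4)O 1/1 ✓
Row 2: (2,2)X 1/1 ✓
Row 3: (3,0)X 1/1 ✓ · (3,1)X 1/1 ✓ · (3,4)O 0/1 ✗
Row 4: (4,4)X 1/2 ✗
Row 5: (5,1)O 1/1 ✓ · (5,3)O 0/1 ✗ · (5,4)X 1/2 ✗
Row 6: (6,0)O 1/1 ✓ · (6,1)O 3/3 ✓ · (6,2)O 1/1 ✓
Unsatisfied: (0,0), (0,1), (0,3), (1,0), (1,1), (1,2), (1,3), (3,4), (4,4), (5,3), (5,4) — 11 in total.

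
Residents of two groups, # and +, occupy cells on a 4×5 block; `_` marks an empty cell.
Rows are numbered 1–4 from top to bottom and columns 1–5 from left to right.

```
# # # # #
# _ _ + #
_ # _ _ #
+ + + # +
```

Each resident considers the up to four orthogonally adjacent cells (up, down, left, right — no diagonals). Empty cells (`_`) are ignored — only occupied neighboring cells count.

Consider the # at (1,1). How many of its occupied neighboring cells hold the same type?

2

Occupied neighbors of (1,1): (2,1)=#, (1,2)=#.
Same type (#): 2 of 2.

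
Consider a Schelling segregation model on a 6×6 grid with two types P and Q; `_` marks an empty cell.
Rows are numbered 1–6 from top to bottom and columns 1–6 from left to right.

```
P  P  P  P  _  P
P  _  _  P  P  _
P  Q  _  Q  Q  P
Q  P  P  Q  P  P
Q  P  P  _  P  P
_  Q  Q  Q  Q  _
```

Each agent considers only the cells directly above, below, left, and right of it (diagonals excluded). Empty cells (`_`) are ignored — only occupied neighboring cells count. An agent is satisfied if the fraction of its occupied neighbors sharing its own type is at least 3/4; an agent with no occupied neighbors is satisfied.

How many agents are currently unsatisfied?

19

Row 1: (1,1)P 2/2 ✓ · (1,2)P 2/2 ✓ · (1,3)P 2/2 ✓ · (1,4)P 2/2 ✓ · (1,6)P 0/0 ✓
Row 2: (2,1)P 2/2 ✓ · (2,4)P 2/3 ✗ · (2,5)P 1/2 ✗
Row 3: (3,1)P 1/3 ✗ · (3,2)Q 0/2 ✗ · (3,4)Q 2/3 ✗ · (3,5)Q 1/4 ✗ · (3,6)P 1/2 ✗
Row 4: (4,1)Q 1/3 ✗ · (4,2)P 2/4 ✗ · (4,3)P 2/3 ✗ · (4,4)Q 1/3 ✗ · (4,5)P 2/4 ✗ · (4,6)P 3/3 ✓
Row 5: (5,1)Q 1/2 ✗ · (5,2)P 2/4 ✗ · (5,3)P 2/3 ✗ · (5,5)P 2/3 ✗ · (5,6)P 2/2 ✓
Row 6: (6,2)Q 1/2 ✗ · (6,3)Q 2/3 ✗ · (6,4)Q 2/2 ✓ · (6,5)Q 1/2 ✗
Unsatisfied: (2,4), (2,5), (3,1), (3,2), (3,4), (3,5), (3,6), (4,1), (4,2), (4,3), (4,4), (4,5), (5,1), (5,2), (5,3), (5,5), (6,2), (6,3), (6,5) — 19 in total.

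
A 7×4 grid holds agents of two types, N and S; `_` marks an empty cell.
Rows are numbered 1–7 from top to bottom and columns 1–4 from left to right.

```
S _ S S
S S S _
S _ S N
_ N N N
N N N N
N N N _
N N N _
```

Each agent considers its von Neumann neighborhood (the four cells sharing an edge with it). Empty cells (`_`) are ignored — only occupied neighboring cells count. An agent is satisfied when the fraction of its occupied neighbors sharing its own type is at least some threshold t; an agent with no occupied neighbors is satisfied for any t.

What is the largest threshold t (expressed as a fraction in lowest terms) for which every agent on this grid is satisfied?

1/3

Row 1: (1,1)S 1/1 · (1,3)S 2/2 · (1,4)S 1/1
Row 2: (2,1)S 3/3 · (2,2)S 2/2 · (2,3)S 3/3
Row 3: (3,1)S 1/1 · (3,3)S 1/3 · (3,4)N 1/2
Row 4: (4,2)N 2/2 · (4,3)N 3/4 · (4,4)N 3/3
Row 5: (5,1)N 2/2 · (5,2)N 4/4 · (5,3)N 4/4 · (5,4)N 2/2
Row 6: (6,1)N 3/3 · (6,2)N 4/4 · (6,3)N 3/3
Row 7: (7,1)N 2/2 · (7,2)N 3/3 · (7,3)N 2/2
The smallest same-type fraction is 1/3 at (3,3), which reduces to 1/3. Any threshold above that leaves this agent unsatisfied.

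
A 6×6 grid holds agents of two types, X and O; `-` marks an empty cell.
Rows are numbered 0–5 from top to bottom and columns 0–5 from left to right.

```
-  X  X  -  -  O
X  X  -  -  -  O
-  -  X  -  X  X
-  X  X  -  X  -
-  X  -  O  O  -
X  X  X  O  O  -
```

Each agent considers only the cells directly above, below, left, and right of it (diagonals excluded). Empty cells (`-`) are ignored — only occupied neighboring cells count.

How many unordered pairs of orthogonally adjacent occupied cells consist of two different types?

3

Scan each occupied cell's neighbors to the right and below so each pair is counted once.
Row 0: X(0,1)–X(0,2)= X(0,1)–X(1,1)= O(0,5)–O(1,5)=  → 0/3 unlike.
Row 1: X(1,0)–X(1,1)= O(1,5)–X(2,5)≠  → 1/2 unlike.
Row 2: X(2,2)–X(3,2)= X(2,4)–X(2,5)= X(2,4)–X(3,4)=  → 0/3 unlike.
Row 3: X(3,1)–X(3,2)= X(3,1)–X(4,1)= X(3,4)–O(4,4)≠  → 1/3 unlike.
Row 4: X(4,1)–X(5,1)= O(4,3)–O(4,4)= O(4,3)–O(5,3)= O(4,4)–O(5,4)=  → 0/4 unlike.
Row 5: X(5,0)–X(5,1)= X(5,1)–X(5,2)= X(5,2)–O(5,3)≠ O(5,3)–O(5,4)=  → 1/4 unlike.
Total adjacent occupied pairs: 19; unlike-type pairs: 3.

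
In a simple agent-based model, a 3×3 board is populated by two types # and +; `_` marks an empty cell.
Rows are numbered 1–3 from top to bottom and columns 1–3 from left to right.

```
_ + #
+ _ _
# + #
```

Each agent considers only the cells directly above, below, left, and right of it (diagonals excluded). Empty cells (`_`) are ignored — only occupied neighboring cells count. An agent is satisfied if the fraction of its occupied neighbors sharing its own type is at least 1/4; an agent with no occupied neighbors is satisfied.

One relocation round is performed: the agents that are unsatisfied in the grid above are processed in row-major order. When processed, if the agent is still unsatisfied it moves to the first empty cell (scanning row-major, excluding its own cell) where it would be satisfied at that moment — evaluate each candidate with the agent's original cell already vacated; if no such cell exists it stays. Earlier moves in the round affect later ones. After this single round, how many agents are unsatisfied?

0

Initially unsatisfied (in order): (1,2), (1,3), (2,1), (3,1), (3,2), (3,3).
  (1,2) → (1,1).
  (1,3): now satisfied by earlier moves; stays.
  (2,1): now satisfied by earlier moves; stays.
  (3,1) → (1,2).
  (3,2) → (2,2).
  (3,3): now satisfied by earlier moves; stays.
Resulting grid:
+ # #
+ + _
_ _ #
All satisfied now.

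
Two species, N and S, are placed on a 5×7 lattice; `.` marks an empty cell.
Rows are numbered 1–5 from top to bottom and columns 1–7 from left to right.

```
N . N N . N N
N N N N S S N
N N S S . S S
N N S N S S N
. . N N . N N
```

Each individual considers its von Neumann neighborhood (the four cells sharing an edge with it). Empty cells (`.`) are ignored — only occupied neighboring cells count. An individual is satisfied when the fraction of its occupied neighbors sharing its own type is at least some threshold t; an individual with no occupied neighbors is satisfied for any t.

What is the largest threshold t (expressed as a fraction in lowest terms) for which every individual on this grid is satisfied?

Row 1: (1,1)N 1/1 · (1,3)N 2/2 · (1,4)N 2/2 · (1,6)N 1/2 · (1,7)N 2/2
Row 2: (2,1)N 3/3 · (2,2)N 3/3 · (2,3)N 3/4 · (2,4)N 2/4 · (2,5)S 1/2 · (2,6)S 2/4 · (2,7)N 1/3
Row 3: (3,1)N 3/3 · (3,2)N 3/4 · (3,3)S 2/4 · (3,4)S 1/3 · (3,6)S 3/3 · (3,7)S 1/3
Row 4: (4,1)N 2/2 · (4,2)N 2/3 · (4,3)S 1/4 · (4,4)N 1/4 · (4,5)S 1/2 · (4,6)S 2/4 · (4,7)N 1/3
Row 5: (5,3)N 1/2 · (5,4)N 2/2 · (5,6)N 1/2 · (5,7)N 2/2
The smallest same-type fraction is 1/4 at (4,3), which reduces to 1/4. Any threshold above that leaves this individual unsatisfied.

1/4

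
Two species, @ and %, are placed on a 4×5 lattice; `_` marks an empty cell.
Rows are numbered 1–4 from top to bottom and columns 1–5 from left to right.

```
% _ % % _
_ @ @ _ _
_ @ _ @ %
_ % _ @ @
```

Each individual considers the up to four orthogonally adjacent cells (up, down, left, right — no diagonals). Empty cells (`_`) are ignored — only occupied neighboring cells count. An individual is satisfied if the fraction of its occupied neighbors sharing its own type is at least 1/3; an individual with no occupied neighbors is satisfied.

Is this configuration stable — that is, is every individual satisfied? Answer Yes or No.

No

Row 1: (1,1)% 0/0 ✓ · (1,3)% 1/2 ✓ · (1,4)% 1/1 ✓
Row 2: (2,2)@ 2/2 ✓ · (2,3)@ 1/2 ✓
Row 3: (3,2)@ 1/2 ✓ · (3,4)@ 1/2 ✓ · (3,5)% 0/2 ✗
Row 4: (4,2)% 0/1 ✗ · (4,4)@ 2/2 ✓ · (4,5)@ 1/2 ✓
For instance (3,5) has only 0/2 same-type neighbors, below 1/3.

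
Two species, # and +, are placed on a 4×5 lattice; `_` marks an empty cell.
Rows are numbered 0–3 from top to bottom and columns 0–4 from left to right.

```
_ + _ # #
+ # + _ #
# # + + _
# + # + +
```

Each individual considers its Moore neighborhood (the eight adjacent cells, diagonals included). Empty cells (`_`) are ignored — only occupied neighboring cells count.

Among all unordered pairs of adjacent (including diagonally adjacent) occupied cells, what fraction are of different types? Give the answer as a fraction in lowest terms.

Scan each occupied cell's neighbors to the right and below (and the two forward diagonals) so each pair is counted once.
From row 0: 2 unlike of 7 pairs (running 2/7).
From row 1: 7 unlike of 11 pairs (running 9/18).
From row 2: 5 unlike of 14 pairs (running 14/32).
From row 3: 3 unlike of 4 pairs (running 17/36).
Total adjacent occupied pairs: 36; unlike-type pairs: 17.
17/36 is already in lowest terms.

17/36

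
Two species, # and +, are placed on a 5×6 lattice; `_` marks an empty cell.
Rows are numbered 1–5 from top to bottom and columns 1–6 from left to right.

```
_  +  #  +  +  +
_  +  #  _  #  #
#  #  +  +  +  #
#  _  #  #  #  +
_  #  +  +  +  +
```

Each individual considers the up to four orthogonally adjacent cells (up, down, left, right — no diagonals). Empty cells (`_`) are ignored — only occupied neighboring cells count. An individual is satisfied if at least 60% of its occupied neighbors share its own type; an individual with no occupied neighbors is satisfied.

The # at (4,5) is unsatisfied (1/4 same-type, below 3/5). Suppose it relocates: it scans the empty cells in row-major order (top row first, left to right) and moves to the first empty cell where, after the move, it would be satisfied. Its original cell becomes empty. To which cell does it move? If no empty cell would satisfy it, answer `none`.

(4,2)

Vacating (4,5). Empty cells in order:
  (1,1): 0/1 same-type → still unsatisfied.
  (2,1): 1/2 same-type → still unsatisfied.
  (2,4): 2/4 same-type → still unsatisfied.
  (4,2): 4/4 same-type → satisfied — stop here.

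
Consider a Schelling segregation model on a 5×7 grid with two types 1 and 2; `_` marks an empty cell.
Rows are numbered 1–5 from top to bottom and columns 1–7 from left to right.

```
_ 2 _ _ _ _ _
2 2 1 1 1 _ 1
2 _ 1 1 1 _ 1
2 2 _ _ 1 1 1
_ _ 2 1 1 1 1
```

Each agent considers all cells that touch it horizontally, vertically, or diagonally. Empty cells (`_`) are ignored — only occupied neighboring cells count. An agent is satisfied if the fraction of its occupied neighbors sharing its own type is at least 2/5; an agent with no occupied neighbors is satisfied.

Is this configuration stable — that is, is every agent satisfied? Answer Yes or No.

Row 1: (1,2)2 2/3 satisfied
Row 2: (2,1)2 3/3 satisfied · (2,2)2 3/5 satisfied · (2,3)1 3/5 satisfied · (2,4)1 5/5 satisfied · (2,5)1 3/3 satisfied · (2,7)1 1/1 satisfied
Row 3: (3,1)2 4/4 satisfied · (3,3)1 3/5 satisfied · (3,4)1 6/6 satisfied · (3,5)1 5/5 satisfied · (3,7)1 3/3 satisfied
Row 4: (4,1)2 2/2 satisfied · (4,2)2 3/4 satisfied · (4,5)1 6/6 satisfied · (4,6)1 7/7 satisfied · (4,7)1 4/4 satisfied
Row 5: (5,3)2 1/2 satisfied · (5,4)1 2/3 satisfied · (5,5)1 4/4 satisfied · (5,6)1 5/5 satisfied · (5,7)1 3/3 satisfied
All meet the threshold, so the configuration is stable.

Yes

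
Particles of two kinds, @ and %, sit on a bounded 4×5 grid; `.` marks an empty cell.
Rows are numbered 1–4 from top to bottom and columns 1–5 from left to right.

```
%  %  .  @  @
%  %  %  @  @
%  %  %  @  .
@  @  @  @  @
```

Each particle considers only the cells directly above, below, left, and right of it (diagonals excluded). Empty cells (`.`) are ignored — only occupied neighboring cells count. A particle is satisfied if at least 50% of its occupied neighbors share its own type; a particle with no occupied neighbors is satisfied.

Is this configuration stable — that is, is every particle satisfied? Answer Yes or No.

Yes

(1,1)% 2/2 ✓
(1,2)% 2/2 ✓
(1,4)@ 2/2 ✓
(1,5)@ 2/2 ✓
(2,1)% 3/3 ✓
(2,2)% 4/4 ✓
(2,3)% 2/3 ✓
(2,4)@ 3/4 ✓
(2,5)@ 2/2 ✓
(3,1)% 2/3 ✓
(3,2)% 3/4 ✓
(3,3)% 2/4 ✓
(3,4)@ 2/3 ✓
(4,1)@ 1/2 ✓
(4,2)@ 2/3 ✓
(4,3)@ 2/3 ✓
(4,4)@ 3/3 ✓
(4,5)@ 1/1 ✓
All meet the threshold, so the configuration is stable.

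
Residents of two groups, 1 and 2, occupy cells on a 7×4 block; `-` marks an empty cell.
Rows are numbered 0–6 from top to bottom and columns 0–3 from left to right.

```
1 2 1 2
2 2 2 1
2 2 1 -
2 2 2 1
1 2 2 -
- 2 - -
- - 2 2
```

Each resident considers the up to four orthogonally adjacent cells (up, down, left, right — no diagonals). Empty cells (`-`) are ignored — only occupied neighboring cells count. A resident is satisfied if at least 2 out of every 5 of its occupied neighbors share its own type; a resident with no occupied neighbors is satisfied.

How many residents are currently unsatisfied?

9

(0,0)1 0/2 not
(0,1)2 1/3 not
(0,2)1 0/3 not
(0,3)2 0/2 not
(1,0)2 2/3 satisfied
(1,1)2 4/4 satisfied
(1,2)2 1/4 not
(1,3)1 0/2 not
(2,0)2 3/3 satisfied
(2,1)2 3/4 satisfied
(2,2)1 0/3 not
(3,0)2 2/3 satisfied
(3,1)2 4/4 satisfied
(3,2)2 2/4 satisfied
(3,3)1 0/1 not
(4,0)1 0/2 not
(4,1)2 3/4 satisfied
(4,2)2 2/2 satisfied
(5,1)2 1/1 satisfied
(6,2)2 1/1 satisfied
(6,3)2 1/1 satisfied
Unsatisfied: (0,0), (0,1), (0,2), (0,3), (1,2), (1,3), (2,2), (3,3), (4,0) — 9 in total.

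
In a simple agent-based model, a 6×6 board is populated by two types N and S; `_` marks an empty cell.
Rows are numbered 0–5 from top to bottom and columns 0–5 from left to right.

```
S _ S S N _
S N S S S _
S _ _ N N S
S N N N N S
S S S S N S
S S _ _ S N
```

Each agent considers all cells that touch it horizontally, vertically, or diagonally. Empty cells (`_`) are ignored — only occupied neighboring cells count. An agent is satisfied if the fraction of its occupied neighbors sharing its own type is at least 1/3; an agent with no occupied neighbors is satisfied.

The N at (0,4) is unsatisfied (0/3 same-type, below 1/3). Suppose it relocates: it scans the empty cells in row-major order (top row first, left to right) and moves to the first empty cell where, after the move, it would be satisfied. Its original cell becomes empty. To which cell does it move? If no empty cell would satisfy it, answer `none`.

Vacating (0,4). Empty cells in order:
  (0,1): 1/5 same-type → still unsatisfied.
  (0,5): 0/1 same-type → still unsatisfied.
  (1,5): 1/3 same-type → satisfied — stop here.

(1,5)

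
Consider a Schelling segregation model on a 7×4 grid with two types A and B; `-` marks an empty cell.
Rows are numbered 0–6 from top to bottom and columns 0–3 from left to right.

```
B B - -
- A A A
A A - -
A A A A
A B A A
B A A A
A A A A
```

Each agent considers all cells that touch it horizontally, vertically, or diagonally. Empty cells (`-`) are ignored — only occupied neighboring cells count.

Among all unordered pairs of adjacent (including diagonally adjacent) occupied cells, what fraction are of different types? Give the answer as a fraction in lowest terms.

Scan each occupied cell's neighbors to the right and below (and the two forward diagonals) so each pair is counted once.
From row 0: 3 unlike of 4 pairs (running 3/4).
From row 1: 0 unlike of 5 pairs (running 3/9).
From row 2: 0 unlike of 6 pairs (running 3/15).
From row 3: 3 unlike of 13 pairs (running 6/28).
From row 4: 5 unlike of 13 pairs (running 11/41).
From row 5: 3 unlike of 13 pairs (running 14/54).
From row 6: 0 unlike of 3 pairs (running 14/57).
Total adjacent occupied pairs: 57; unlike-type pairs: 14.
14/57 is already in lowest terms.

14/57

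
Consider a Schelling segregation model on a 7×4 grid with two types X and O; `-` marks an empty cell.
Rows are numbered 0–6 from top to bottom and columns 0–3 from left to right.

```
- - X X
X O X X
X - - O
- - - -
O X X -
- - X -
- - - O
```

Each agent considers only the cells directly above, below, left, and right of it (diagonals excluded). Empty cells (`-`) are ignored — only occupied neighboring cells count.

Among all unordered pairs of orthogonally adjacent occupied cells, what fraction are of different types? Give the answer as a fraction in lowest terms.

Scan each occupied cell's neighbors to the right and below so each pair is counted once.
From row 0: 0 unlike of 3 pairs (running 0/3).
From row 1: 3 unlike of 5 pairs (running 3/8).
From row 4: 1 unlike of 3 pairs (running 4/11).
Total adjacent occupied pairs: 11; unlike-type pairs: 4.
4/11 is already in lowest terms.

4/11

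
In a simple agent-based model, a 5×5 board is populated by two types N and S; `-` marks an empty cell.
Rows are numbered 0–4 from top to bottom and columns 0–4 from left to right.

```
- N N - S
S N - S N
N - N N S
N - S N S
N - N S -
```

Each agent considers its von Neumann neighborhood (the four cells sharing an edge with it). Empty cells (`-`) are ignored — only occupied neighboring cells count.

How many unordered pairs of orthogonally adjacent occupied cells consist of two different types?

Scan each occupied cell's neighbors to the right and below so each pair is counted once.
Row 0: N(0,1)–N(0,2)= N(0,1)–N(1,1)= S(0,4)–N(1,4)≠  → 1/3 unlike.
Row 1: S(1,0)–N(1,1)≠ S(1,0)–N(2,0)≠ S(1,3)–N(1,4)≠ S(1,3)–N(2,3)≠ N(1,4)–S(2,4)≠  → 5/5 unlike.
Row 2: N(2,0)–N(3,0)= N(2,2)–N(2,3)= N(2,2)–S(3,2)≠ N(2,3)–S(2,4)≠ N(2,3)–N(3,3)= S(2,4)–S(3,4)=  → 2/6 unlike.
Row 3: N(3,0)–N(4,0)= S(3,2)–N(3,3)≠ S(3,2)–N(4,2)≠ N(3,3)–S(3,4)≠ N(3,3)–S(4,3)≠  → 4/5 unlike.
Row 4: N(4,2)–S(4,3)≠  → 1/1 unlike.
Total adjacent occupied pairs: 20; unlike-type pairs: 13.

13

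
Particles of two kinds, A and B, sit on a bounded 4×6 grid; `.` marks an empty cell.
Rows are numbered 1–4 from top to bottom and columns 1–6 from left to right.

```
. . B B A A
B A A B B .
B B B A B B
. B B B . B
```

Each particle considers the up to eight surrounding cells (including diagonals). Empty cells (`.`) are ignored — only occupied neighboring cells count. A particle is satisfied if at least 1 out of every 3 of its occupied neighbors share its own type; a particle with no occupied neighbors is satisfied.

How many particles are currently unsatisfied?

Row 1: (1,3)B 2/4 ✓ · (1,4)B 3/5 ✓ · (1,5)A 1/4 ✗ · (1,6)A 1/2 ✓
Row 2: (2,1)B 2/3 ✓ · (2,2)A 1/6 ✗ · (2,3)A 2/7 ✗ · (2,4)B 5/8 ✓ · (2,5)B 4/7 ✓
Row 3: (3,1)B 3/4 ✓ · (3,2)B 5/7 ✓ · (3,3)B 5/8 ✓ · (3,4)A 1/7 ✗ · (3,5)B 5/6 ✓ · (3,6)B 3/3 ✓
Row 4: (4,2)B 4/4 ✓ · (4,3)B 4/5 ✓ · (4,4)B 3/4 ✓ · (4,6)B 2/2 ✓
Unsatisfied: (1,5), (2,2), (2,3), (3,4) — 4 in total.

4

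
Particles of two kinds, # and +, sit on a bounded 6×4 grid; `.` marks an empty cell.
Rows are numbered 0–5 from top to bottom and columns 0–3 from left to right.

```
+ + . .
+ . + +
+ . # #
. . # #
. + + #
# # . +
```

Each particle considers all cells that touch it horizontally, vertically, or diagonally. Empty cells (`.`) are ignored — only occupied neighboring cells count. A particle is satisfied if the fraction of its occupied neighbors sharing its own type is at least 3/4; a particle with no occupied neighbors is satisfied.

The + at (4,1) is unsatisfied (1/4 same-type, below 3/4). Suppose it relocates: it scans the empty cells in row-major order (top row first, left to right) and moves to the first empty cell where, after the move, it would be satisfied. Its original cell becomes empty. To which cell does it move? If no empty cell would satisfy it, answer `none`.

(0,2)

Vacating (4,1). Empty cells in order:
  (0,2): 3/3 same-type → satisfied — stop here.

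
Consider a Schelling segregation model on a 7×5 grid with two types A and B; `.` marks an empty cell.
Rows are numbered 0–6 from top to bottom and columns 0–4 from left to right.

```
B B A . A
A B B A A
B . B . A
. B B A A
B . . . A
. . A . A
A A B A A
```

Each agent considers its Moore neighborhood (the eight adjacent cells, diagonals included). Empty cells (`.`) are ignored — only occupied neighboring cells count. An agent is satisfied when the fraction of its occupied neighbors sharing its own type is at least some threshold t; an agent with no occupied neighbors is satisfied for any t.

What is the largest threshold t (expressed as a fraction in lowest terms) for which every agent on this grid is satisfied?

0/1

(0,0)B 2/3
(0,1)B 3/5
(0,2)A 1/4
(0,4)A 2/2
(1,0)A 0/4
(1,1)B 5/7
(1,2)B 3/5
(1,3)A 4/6
(1,4)A 3/3
(2,0)B 2/3
(2,2)B 4/6
(2,4)A 4/4
(3,1)B 4/4
(3,2)B 2/3
(3,3)A 3/5
(3,4)A 3/3
(4,0)B 1/1
(4,4)A 3/3
(5,2)A 2/3
(5,4)A 3/3
(6,0)A 1/1
(6,1)A 2/3
(6,2)B 0/3
(6,3)A 3/4
(6,4)A 2/2
The smallest same-type fraction is 0/4 at (1,0), which reduces to 0/1. Any threshold above that leaves this agent unsatisfied.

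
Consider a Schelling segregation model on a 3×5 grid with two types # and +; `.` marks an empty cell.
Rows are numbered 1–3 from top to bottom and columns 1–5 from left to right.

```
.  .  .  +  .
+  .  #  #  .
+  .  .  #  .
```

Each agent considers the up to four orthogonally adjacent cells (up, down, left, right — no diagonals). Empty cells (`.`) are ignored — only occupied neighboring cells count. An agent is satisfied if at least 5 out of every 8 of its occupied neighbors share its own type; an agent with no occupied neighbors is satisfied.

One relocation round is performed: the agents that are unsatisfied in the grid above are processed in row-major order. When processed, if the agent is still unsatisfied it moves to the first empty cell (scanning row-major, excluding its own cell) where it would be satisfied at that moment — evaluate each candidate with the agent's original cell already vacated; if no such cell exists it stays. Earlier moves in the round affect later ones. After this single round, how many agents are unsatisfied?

Initially unsatisfied (in order): (1,4).
  (1,4) → (1,1).
Resulting grid:
+ . . . .
+ . # # .
+ . . # .
All satisfied now.

0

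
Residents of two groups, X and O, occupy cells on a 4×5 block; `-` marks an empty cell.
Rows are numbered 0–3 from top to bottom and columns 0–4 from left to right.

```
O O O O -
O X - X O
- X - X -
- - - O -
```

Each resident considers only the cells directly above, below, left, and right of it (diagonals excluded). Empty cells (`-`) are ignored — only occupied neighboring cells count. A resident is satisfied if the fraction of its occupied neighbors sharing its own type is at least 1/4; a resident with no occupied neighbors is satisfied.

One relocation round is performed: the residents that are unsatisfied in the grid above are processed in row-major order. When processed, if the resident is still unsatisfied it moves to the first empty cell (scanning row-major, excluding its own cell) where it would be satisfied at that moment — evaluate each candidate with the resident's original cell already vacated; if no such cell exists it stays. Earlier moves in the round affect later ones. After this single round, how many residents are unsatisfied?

0

Initially unsatisfied (in order): (1,4), (3,3).
  (1,4) → (0,4).
  (3,3) → (1,2).
Resulting grid:
O O O O O
O X O X -
- X - X -
- - - - -
All satisfied now.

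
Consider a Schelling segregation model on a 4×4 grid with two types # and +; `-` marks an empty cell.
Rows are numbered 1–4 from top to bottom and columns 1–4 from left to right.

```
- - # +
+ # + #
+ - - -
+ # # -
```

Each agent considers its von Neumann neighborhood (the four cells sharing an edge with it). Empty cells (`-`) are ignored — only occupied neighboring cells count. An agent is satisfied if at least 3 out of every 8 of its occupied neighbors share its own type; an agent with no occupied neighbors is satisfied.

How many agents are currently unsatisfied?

5

(1,3)# 0/2 unhappy
(1,4)+ 0/2 unhappy
(2,1)+ 1/2 ok
(2,2)# 0/2 unhappy
(2,3)+ 0/3 unhappy
(2,4)# 0/2 unhappy
(3,1)+ 2/2 ok
(4,1)+ 1/2 ok
(4,2)# 1/2 ok
(4,3)# 1/1 ok
Unsatisfied: (1,3), (1,4), (2,2), (2,3), (2,4) — 5 in total.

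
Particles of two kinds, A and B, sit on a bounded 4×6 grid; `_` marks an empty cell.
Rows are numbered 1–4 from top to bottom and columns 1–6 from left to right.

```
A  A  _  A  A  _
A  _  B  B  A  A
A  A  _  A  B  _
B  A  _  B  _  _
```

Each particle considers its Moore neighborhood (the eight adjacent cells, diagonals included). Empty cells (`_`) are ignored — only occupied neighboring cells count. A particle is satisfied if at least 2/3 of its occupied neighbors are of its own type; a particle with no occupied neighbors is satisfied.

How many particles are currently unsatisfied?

Row 1: (1,1)A 2/2 ✓ · (1,2)A 2/3 ✓ · (1,4)A 2/4 ✗ · (1,5)A 3/4 ✓
Row 2: (2,1)A 4/4 ✓ · (2,3)B 1/5 ✗ · (2,4)B 2/6 ✗ · (2,5)A 4/6 ✓ · (2,6)A 2/3 ✓
Row 3: (3,1)A 3/4 ✓ · (3,2)A 3/5 ✗ · (3,4)A 1/5 ✗ · (3,5)B 2/5 ✗
Row 4: (4,1)B 0/3 ✗ · (4,2)A 2/3 ✓ · (4,4)B 1/2 ✗
Unsatisfied: (1,4), (2,3), (2,4), (3,2), (3,4), (3,5), (4,1), (4,4) — 8 in total.

8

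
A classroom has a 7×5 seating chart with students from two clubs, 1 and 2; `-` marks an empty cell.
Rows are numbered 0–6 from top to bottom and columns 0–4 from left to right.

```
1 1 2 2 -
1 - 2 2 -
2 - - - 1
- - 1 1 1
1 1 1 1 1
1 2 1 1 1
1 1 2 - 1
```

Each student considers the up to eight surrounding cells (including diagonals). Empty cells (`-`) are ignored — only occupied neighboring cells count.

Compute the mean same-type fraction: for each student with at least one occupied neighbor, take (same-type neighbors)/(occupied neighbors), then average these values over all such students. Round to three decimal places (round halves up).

0.748

Row 0: (0,0)1 2/2 · (0,1)1 2/4 · (0,2)2 3/4 · (0,3)2 3/3
Row 1: (1,0)1 2/3 · (1,2)2 3/4 · (1,3)2 3/4
Row 2: (2,0)2 0/1 · (2,4)1 2/3
Row 3: (3,2)1 4/4 · (3,3)1 6/6 · (3,4)1 4/4
Row 4: (4,0)1 2/3 · (4,1)1 5/6 · (4,2)1 6/7 · (4,3)1 8/8 · (4,4)1 5/5
Row 5: (5,0)1 4/5 · (5,1)2 1/8 · (5,2)1 5/7 · (5,3)1 6/7 · (5,4)1 4/4
Row 6: (6,0)1 2/3 · (6,1)1 3/5 · (6,2)2 1/4 · (6,4)1 2/2
Sum over 26 students: 2/2 + 2/4 + 3/4 + 3/3 + 2/3 + 3/4 + 3/4 + 0/1 + 2/3 + 4/4 + 6/6 + 4/4 + 2/3 + 5/6 + 6/7 + 8/8 + 5/5 + 4/5 + 1/8 + 5/7 + 6/7 + 4/4 + 2/3 + 3/5 + 1/4 + 2/2 = 5447/280; mean = 5447/280 ÷ 26 = 419/560 = 0.748214… → 0.748.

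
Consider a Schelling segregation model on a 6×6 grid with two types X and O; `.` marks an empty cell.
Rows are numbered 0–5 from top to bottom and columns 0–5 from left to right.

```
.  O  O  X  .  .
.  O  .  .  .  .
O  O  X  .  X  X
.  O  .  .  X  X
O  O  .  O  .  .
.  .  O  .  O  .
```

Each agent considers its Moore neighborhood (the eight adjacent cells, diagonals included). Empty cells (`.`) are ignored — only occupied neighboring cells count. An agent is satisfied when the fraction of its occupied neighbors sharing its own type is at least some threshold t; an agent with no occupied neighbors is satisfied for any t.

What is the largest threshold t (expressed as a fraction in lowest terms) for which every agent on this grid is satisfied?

(0,1)O 2/2
(0,2)O 2/3
(0,3)X 0/1
(1,1)O 4/5
(2,0)O 3/3
(2,1)O 3/4
(2,2)X 0/3
(2,4)X 3/3
(2,5)X 3/3
(3,1)O 4/5
(3,4)X 3/4
(3,5)X 3/3
(4,0)O 2/2
(4,1)O 3/3
(4,3)O 2/3
(5,2)O 2/2
(5,4)O 1/1
The smallest same-type fraction is 0/1 at (0,3), which reduces to 0/1. Any threshold above that leaves this agent unsatisfied.

0/1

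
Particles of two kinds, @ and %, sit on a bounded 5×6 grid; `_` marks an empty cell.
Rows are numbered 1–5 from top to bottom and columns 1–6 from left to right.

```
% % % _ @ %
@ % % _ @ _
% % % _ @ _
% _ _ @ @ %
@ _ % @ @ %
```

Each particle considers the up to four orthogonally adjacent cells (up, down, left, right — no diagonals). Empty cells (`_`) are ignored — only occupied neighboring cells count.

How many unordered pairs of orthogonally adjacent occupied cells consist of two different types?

Scan each occupied cell's neighbors to the right and below so each pair is counted once.
Row 1: %(1,1)–%(1,2)= %(1,1)–@(2,1)≠ %(1,2)–%(1,3)= %(1,2)–%(2,2)= %(1,3)–%(2,3)= @(1,5)–%(1,6)≠ @(1,5)–@(2,5)=  → 2/7 unlike.
Row 2: @(2,1)–%(2,2)≠ @(2,1)–%(3,1)≠ %(2,2)–%(2,3)= %(2,2)–%(3,2)= %(2,3)–%(3,3)= @(2,5)–@(3,5)=  → 2/6 unlike.
Row 3: %(3,1)–%(3,2)= %(3,1)–%(4,1)= %(3,2)–%(3,3)= @(3,5)–@(4,5)=  → 0/4 unlike.
Row 4: %(4,1)–@(5,1)≠ @(4,4)–@(4,5)= @(4,4)–@(5,4)= @(4,5)–%(4,6)≠ @(4,5)–@(5,5)= %(4,6)–%(5,6)=  → 2/6 unlike.
Row 5: %(5,3)–@(5,4)≠ @(5,4)–@(5,5)= @(5,5)–%(5,6)≠  → 2/3 unlike.
Total adjacent occupied pairs: 26; unlike-type pairs: 8.

8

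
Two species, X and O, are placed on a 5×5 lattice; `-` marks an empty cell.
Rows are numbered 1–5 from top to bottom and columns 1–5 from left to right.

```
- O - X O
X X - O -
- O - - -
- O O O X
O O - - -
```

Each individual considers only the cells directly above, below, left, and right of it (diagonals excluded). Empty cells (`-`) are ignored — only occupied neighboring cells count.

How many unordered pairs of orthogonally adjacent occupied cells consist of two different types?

5

Scan each occupied cell's neighbors to the right and below so each pair is counted once.
From row 1: 3 unlike of 3 pairs (running 3/3).
From row 2: 1 unlike of 2 pairs (running 4/5).
From row 3: 0 unlike of 1 pairs (running 4/6).
From row 4: 1 unlike of 4 pairs (running 5/10).
From row 5: 0 unlike of 1 pairs (running 5/11).
Total adjacent occupied pairs: 11; unlike-type pairs: 5.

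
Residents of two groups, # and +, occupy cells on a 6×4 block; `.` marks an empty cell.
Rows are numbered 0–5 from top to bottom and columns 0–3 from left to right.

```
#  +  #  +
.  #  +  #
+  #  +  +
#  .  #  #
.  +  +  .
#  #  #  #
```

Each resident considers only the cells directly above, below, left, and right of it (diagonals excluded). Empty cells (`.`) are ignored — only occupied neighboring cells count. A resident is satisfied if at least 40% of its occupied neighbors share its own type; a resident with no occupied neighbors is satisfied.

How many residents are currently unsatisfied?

13

(0,0)# 0/1 ✗
(0,1)+ 0/3 ✗
(0,2)# 0/3 ✗
(0,3)+ 0/2 ✗
(1,1)# 1/3 ✗
(1,2)+ 1/4 ✗
(1,3)# 0/3 ✗
(2,0)+ 0/2 ✗
(2,1)# 1/3 ✗
(2,2)+ 2/4 ✓
(2,3)+ 1/3 ✗
(3,0)# 0/1 ✗
(3,2)# 1/3 ✗
(3,3)# 1/2 ✓
(4,1)+ 1/2 ✓
(4,2)+ 1/3 ✗
(5,0)# 1/1 ✓
(5,1)# 2/3 ✓
(5,2)# 2/3 ✓
(5,3)# 1/1 ✓
Unsatisfied: (0,0), (0,1), (0,2), (0,3), (1,1), (1,2), (1,3), (2,0), (2,1), (2,3), (3,0), (3,2), (4,2) — 13 in total.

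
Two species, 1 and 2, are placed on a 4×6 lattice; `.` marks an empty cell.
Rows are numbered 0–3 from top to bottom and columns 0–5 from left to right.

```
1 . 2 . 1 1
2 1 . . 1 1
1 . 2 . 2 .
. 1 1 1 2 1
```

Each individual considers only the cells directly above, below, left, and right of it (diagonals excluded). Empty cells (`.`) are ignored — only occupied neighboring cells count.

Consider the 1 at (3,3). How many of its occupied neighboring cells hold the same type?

Occupied neighbors of (3,3): (3,2)=1, (3,4)=2.
Same type (1): 1 of 2.

1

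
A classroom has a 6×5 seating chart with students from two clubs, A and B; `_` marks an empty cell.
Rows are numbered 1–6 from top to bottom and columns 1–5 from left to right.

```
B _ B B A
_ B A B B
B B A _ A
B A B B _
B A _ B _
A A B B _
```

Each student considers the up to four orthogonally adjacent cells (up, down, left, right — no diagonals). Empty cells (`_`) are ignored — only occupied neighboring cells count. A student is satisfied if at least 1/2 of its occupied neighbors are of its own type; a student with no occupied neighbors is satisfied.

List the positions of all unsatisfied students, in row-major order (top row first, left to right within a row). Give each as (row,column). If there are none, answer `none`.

(1,5), (2,3), (2,5), (3,3), (3,5), (4,2), (4,3), (5,1)

Row 1: (1,1)B 0/0 satisfied · (1,3)B 1/2 satisfied · (1,4)B 2/3 satisfied · (1,5)A 0/2 not
Row 2: (2,2)B 1/2 satisfied · (2,3)A 1/4 not · (2,4)B 2/3 satisfied · (2,5)B 1/3 not
Row 3: (3,1)B 2/2 satisfied · (3,2)B 2/4 satisfied · (3,3)A 1/3 not · (3,5)A 0/1 not
Row 4: (4,1)B 2/3 satisfied · (4,2)A 1/4 not · (4,3)B 1/3 not · (4,4)B 2/2 satisfied
Row 5: (5,1)B 1/3 not · (5,2)A 2/3 satisfied · (5,4)B 2/2 satisfied
Row 6: (6,1)A 1/2 satisfied · (6,2)A 2/3 satisfied · (6,3)B 1/2 satisfied · (6,4)B 2/2 satisfied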